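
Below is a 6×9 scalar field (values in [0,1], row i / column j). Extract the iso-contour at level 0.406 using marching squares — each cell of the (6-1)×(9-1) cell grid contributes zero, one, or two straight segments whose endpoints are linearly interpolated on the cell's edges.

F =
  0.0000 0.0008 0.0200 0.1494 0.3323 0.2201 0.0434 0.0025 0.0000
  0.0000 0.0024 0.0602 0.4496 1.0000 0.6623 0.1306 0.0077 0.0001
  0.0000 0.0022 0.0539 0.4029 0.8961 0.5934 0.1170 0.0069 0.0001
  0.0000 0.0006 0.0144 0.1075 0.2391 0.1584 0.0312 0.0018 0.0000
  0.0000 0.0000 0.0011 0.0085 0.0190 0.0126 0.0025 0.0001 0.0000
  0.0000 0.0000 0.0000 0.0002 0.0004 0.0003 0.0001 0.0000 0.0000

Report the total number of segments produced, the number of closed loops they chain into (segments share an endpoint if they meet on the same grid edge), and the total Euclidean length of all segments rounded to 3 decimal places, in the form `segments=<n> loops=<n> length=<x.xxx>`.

segments=10 loops=1 length=8.116

cell (0,2): code 0100 → (0.855,3.000)–(1.000,2.888)
cell (0,3): code 1100 → (0.110,4.000)–(0.855,3.000)
cell (0,4): code 1100 → (0.420,5.000)–(0.110,4.000)
cell (0,5): code 1000 → (1.000,5.482)–(0.420,5.000)
cell (1,2): code 0010 → (1.000,2.888)–(1.934,3.000)
cell (1,3): code 0111 → (1.934,3.000)–(2.000,3.006)
cell (1,5): code 1001 → (2.000,5.393)–(1.000,5.482)
cell (2,3): code 0010 → (2.000,3.006)–(2.746,4.000)
cell (2,4): code 0011 → (2.746,4.000)–(2.431,5.000)
cell (2,5): code 0001 → (2.431,5.000)–(2.000,5.393)
total: 10 segments, chained into 1 closed loop(s), length Σ = 8.116163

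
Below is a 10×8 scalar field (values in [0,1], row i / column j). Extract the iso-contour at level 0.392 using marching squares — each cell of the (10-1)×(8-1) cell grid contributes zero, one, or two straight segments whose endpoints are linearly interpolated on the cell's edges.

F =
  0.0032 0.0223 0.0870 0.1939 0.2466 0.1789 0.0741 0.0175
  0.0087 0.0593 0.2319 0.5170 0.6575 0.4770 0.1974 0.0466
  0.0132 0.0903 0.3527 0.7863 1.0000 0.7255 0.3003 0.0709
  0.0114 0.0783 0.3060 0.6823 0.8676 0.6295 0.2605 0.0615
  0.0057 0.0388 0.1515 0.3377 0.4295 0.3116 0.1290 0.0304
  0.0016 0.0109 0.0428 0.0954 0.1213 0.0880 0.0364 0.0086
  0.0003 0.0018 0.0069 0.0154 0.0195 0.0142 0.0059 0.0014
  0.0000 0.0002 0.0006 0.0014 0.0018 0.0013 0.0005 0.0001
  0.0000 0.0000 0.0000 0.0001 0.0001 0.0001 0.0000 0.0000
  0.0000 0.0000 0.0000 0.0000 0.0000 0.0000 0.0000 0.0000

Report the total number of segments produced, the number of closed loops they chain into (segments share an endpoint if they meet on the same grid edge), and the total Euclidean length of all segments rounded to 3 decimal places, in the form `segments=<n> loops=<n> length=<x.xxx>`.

segments=14 loops=1 length=11.566

cell (0,2): code 0100 → (0.613,3.000)–(1.000,2.562)
cell (0,3): code 1100 → (0.354,4.000)–(0.613,3.000)
cell (0,4): code 1100 → (0.715,5.000)–(0.354,4.000)
cell (0,5): code 1000 → (1.000,5.304)–(0.715,5.000)
cell (1,2): code 0110 → (1.000,2.562)–(2.000,2.091)
cell (1,5): code 1001 → (2.000,5.784)–(1.000,5.304)
cell (2,2): code 0110 → (2.000,2.091)–(3.000,2.229)
cell (2,5): code 1001 → (3.000,5.644)–(2.000,5.784)
cell (3,2): code 0010 → (3.000,2.229)–(3.842,3.000)
cell (3,3): code 0111 → (3.842,3.000)–(4.000,3.592)
cell (3,4): code 1011 → (4.000,4.318)–(3.747,5.000)
cell (3,5): code 0001 → (3.747,5.000)–(3.000,5.644)
cell (4,3): code 0010 → (4.000,3.592)–(4.122,4.000)
cell (4,4): code 0001 → (4.122,4.000)–(4.000,4.318)
total: 14 segments, chained into 1 closed loop(s), length Σ = 11.566415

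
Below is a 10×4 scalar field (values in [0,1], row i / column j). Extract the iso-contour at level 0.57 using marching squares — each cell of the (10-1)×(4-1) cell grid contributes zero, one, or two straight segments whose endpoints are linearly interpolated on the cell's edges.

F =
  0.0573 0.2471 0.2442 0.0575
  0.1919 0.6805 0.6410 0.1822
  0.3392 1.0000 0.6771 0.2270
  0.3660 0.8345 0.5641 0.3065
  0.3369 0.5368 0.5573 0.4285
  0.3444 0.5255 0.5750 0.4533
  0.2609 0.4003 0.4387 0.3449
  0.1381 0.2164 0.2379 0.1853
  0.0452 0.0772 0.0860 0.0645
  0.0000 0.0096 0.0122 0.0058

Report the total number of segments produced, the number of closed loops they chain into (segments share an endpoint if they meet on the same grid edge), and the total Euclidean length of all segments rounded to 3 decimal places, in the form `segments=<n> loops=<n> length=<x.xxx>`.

cell (0,0): code 0100 → (0.745,1.000)–(1.000,0.774)
cell (0,1): code 1100 → (0.821,2.000)–(0.745,1.000)
cell (0,2): code 1000 → (1.000,2.155)–(0.821,2.000)
cell (1,0): code 0110 → (1.000,0.774)–(2.000,0.349)
cell (1,2): code 1001 → (2.000,2.238)–(1.000,2.155)
cell (2,0): code 0110 → (2.000,0.349)–(3.000,0.435)
cell (2,1): code 1011 → (3.000,1.978)–(2.948,2.000)
cell (2,2): code 0001 → (2.948,2.000)–(2.000,2.238)
cell (3,0): code 0010 → (3.000,0.435)–(3.888,1.000)
cell (3,1): code 0001 → (3.888,1.000)–(3.000,1.978)
cell (4,1): code 0100 → (4.718,2.000)–(5.000,1.899)
cell (4,2): code 1000 → (5.000,2.041)–(4.718,2.000)
cell (5,1): code 0010 → (5.000,1.899)–(5.037,2.000)
cell (5,2): code 0001 → (5.037,2.000)–(5.000,2.041)
total: 14 segments, chained into 2 closed loop(s), length Σ = 8.829742

segments=14 loops=2 length=8.830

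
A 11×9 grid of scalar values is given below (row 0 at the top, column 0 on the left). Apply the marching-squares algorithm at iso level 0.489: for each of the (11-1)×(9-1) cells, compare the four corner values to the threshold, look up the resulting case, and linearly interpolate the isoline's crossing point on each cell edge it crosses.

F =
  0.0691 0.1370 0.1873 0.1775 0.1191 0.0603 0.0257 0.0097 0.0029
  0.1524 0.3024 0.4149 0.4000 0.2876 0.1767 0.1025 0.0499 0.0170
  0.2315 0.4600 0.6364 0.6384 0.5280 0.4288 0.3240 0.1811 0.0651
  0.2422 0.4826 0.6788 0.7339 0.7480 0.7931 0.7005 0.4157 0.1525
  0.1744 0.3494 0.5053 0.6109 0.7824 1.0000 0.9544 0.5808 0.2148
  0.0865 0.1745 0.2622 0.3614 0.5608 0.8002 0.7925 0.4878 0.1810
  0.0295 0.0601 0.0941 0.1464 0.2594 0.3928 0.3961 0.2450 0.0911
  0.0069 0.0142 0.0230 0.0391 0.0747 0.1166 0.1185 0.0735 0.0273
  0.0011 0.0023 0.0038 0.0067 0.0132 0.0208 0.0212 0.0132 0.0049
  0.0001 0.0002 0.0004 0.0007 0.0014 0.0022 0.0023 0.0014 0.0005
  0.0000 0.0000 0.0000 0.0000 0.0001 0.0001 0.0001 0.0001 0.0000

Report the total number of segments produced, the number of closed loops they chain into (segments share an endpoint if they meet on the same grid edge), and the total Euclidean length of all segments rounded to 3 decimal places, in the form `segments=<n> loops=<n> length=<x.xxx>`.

segments=20 loops=1 length=16.525

cell (1,1): code 0100 → (1.335,2.000)–(2.000,1.164)
cell (1,2): code 1100 → (1.373,3.000)–(1.335,2.000)
cell (1,3): code 1100 → (1.838,4.000)–(1.373,3.000)
cell (1,4): code 1000 → (2.000,4.393)–(1.838,4.000)
cell (2,1): code 0110 → (2.000,1.164)–(3.000,1.033)
cell (2,4): code 1101 → (2.165,5.000)–(2.000,4.393)
cell (2,5): code 1100 → (2.438,6.000)–(2.165,5.000)
cell (2,6): code 1000 → (3.000,6.743)–(2.438,6.000)
cell (3,1): code 0110 → (3.000,1.033)–(4.000,1.895)
cell (3,6): code 1101 → (3.444,7.000)–(3.000,6.743)
cell (3,7): code 1000 → (4.000,7.251)–(3.444,7.000)
cell (4,1): code 0010 → (4.000,1.895)–(4.067,2.000)
cell (4,2): code 0011 → (4.067,2.000)–(4.489,3.000)
cell (4,3): code 0111 → (4.489,3.000)–(5.000,3.640)
cell (4,6): code 1011 → (5.000,6.996)–(4.987,7.000)
cell (4,7): code 0001 → (4.987,7.000)–(4.000,7.251)
cell (5,3): code 0010 → (5.000,3.640)–(5.238,4.000)
cell (5,4): code 0011 → (5.238,4.000)–(5.764,5.000)
cell (5,5): code 0011 → (5.764,5.000)–(5.766,6.000)
cell (5,6): code 0001 → (5.766,6.000)–(5.000,6.996)
total: 20 segments, chained into 1 closed loop(s), length Σ = 16.524512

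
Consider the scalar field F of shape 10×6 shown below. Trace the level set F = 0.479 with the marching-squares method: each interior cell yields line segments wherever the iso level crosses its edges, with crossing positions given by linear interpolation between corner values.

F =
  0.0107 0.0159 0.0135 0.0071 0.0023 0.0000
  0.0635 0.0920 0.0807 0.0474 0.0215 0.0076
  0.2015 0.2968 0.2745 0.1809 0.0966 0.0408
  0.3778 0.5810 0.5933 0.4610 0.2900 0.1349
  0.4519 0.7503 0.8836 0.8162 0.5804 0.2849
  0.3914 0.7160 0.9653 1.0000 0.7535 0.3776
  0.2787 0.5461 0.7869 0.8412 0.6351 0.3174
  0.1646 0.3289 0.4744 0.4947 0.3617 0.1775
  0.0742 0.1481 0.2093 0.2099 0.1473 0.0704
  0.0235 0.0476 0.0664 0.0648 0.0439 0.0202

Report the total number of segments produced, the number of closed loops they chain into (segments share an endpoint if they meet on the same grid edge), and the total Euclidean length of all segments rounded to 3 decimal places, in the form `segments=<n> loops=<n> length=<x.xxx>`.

cell (2,0): code 0100 → (2.641,1.000)–(3.000,0.498)
cell (2,1): code 1100 → (2.641,2.000)–(2.641,1.000)
cell (2,2): code 1000 → (3.000,2.864)–(2.641,2.000)
cell (3,0): code 0110 → (3.000,0.498)–(4.000,0.091)
cell (3,2): code 1101 → (3.051,3.000)–(3.000,2.864)
cell (3,3): code 1100 → (3.651,4.000)–(3.051,3.000)
cell (3,4): code 1000 → (4.000,4.343)–(3.651,4.000)
cell (4,0): code 0110 → (4.000,0.091)–(5.000,0.270)
cell (4,4): code 1001 → (5.000,4.730)–(4.000,4.343)
cell (5,0): code 0110 → (5.000,0.270)–(6.000,0.749)
cell (5,4): code 1001 → (6.000,4.491)–(5.000,4.730)
cell (6,0): code 0010 → (6.000,0.749)–(6.309,1.000)
cell (6,1): code 0011 → (6.309,1.000)–(6.985,2.000)
cell (6,2): code 0111 → (6.985,2.000)–(7.000,2.227)
cell (6,3): code 1011 → (7.000,3.118)–(6.571,4.000)
cell (6,4): code 0001 → (6.571,4.000)–(6.000,4.491)
cell (7,2): code 0010 → (7.000,2.227)–(7.055,3.000)
cell (7,3): code 0001 → (7.055,3.000)–(7.000,3.118)
total: 18 segments, chained into 1 closed loop(s), length Σ = 14.130469

segments=18 loops=1 length=14.130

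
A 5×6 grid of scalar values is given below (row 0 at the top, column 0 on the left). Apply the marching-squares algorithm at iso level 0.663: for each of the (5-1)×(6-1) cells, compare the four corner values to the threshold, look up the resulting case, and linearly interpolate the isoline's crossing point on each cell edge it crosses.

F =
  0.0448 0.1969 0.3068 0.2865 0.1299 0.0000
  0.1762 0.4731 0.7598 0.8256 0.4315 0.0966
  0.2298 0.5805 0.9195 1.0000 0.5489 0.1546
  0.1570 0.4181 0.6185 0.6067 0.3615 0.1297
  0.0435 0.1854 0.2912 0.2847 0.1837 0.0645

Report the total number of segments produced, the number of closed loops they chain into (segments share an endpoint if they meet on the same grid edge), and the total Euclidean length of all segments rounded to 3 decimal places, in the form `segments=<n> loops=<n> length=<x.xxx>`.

segments=8 loops=1 length=7.330

cell (0,1): code 0100 → (0.786,2.000)–(1.000,1.662)
cell (0,2): code 1100 → (0.698,3.000)–(0.786,2.000)
cell (0,3): code 1000 → (1.000,3.413)–(0.698,3.000)
cell (1,1): code 0110 → (1.000,1.662)–(2.000,1.243)
cell (1,3): code 1001 → (2.000,3.747)–(1.000,3.413)
cell (2,1): code 0010 → (2.000,1.243)–(2.852,2.000)
cell (2,2): code 0011 → (2.852,2.000)–(2.857,3.000)
cell (2,3): code 0001 → (2.857,3.000)–(2.000,3.747)
total: 8 segments, chained into 1 closed loop(s), length Σ = 7.329594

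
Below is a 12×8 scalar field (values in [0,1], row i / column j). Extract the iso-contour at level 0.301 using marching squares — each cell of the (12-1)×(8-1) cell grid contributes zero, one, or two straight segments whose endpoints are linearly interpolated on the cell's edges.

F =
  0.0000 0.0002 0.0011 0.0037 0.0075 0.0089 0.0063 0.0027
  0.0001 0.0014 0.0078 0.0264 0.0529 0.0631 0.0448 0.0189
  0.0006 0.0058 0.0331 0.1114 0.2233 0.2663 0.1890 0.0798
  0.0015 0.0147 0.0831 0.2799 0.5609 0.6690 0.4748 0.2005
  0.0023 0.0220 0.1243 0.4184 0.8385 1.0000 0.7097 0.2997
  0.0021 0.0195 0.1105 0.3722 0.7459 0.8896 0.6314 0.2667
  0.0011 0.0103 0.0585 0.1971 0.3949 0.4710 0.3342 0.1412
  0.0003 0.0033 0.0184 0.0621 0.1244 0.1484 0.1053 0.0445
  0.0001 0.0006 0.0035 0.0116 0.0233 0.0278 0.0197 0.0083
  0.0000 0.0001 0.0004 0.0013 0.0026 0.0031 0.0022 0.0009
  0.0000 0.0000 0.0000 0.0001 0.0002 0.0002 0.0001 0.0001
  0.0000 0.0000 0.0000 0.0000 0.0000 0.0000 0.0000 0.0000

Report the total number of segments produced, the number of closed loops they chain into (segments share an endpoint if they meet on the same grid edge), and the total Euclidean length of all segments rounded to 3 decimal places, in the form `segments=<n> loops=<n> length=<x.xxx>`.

cell (2,3): code 0100 → (2.230,4.000)–(3.000,3.075)
cell (2,4): code 1100 → (2.086,5.000)–(2.230,4.000)
cell (2,5): code 1100 → (2.392,6.000)–(2.086,5.000)
cell (2,6): code 1000 → (3.000,6.634)–(2.392,6.000)
cell (3,2): code 0100 → (3.152,3.000)–(4.000,2.601)
cell (3,3): code 1110 → (3.000,3.075)–(3.152,3.000)
cell (3,6): code 1001 → (4.000,6.997)–(3.000,6.634)
cell (4,2): code 0110 → (4.000,2.601)–(5.000,2.728)
cell (4,6): code 1001 → (5.000,6.906)–(4.000,6.997)
cell (5,2): code 0010 → (5.000,2.728)–(5.407,3.000)
cell (5,3): code 0111 → (5.407,3.000)–(6.000,3.525)
cell (5,6): code 1001 → (6.000,6.172)–(5.000,6.906)
cell (6,3): code 0010 → (6.000,3.525)–(6.347,4.000)
cell (6,4): code 0011 → (6.347,4.000)–(6.527,5.000)
cell (6,5): code 0011 → (6.527,5.000)–(6.145,6.000)
cell (6,6): code 0001 → (6.145,6.000)–(6.000,6.172)
total: 16 segments, chained into 1 closed loop(s), length Σ = 13.742226

segments=16 loops=1 length=13.742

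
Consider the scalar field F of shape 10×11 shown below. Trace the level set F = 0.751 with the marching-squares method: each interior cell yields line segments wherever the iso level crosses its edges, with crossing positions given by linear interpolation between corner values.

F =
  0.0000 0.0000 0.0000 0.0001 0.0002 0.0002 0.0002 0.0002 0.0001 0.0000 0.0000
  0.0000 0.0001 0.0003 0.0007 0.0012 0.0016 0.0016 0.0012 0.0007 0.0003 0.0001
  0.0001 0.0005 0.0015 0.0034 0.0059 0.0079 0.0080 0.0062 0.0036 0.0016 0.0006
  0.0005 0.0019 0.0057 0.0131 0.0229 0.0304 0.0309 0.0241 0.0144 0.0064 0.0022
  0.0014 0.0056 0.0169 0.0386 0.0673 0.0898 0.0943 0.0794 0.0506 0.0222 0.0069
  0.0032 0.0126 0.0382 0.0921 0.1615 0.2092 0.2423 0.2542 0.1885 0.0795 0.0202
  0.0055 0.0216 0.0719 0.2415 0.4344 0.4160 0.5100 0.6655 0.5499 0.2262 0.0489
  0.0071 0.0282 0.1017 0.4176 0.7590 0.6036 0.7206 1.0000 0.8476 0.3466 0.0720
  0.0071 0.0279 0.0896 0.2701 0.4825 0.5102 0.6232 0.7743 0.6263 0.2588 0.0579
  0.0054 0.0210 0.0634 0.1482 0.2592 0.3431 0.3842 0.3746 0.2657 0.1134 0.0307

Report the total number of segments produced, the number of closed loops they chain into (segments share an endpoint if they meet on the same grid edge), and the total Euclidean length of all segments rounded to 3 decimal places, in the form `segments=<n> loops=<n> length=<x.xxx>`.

segments=12 loops=2 length=5.876

cell (6,3): code 0100 → (6.975,4.000)–(7.000,3.977)
cell (6,4): code 1000 → (7.000,4.051)–(6.975,4.000)
cell (6,6): code 0100 → (6.256,7.000)–(7.000,6.109)
cell (6,7): code 1100 → (6.676,8.000)–(6.256,7.000)
cell (6,8): code 1000 → (7.000,8.193)–(6.676,8.000)
cell (7,3): code 0010 → (7.000,3.977)–(7.029,4.000)
cell (7,4): code 0001 → (7.029,4.000)–(7.000,4.051)
cell (7,6): code 0110 → (7.000,6.109)–(8.000,6.846)
cell (7,7): code 1011 → (8.000,7.157)–(7.437,8.000)
cell (7,8): code 0001 → (7.437,8.000)–(7.000,8.193)
cell (8,6): code 0010 → (8.000,6.846)–(8.058,7.000)
cell (8,7): code 0001 → (8.058,7.000)–(8.000,7.157)
total: 12 segments, chained into 2 closed loop(s), length Σ = 5.876387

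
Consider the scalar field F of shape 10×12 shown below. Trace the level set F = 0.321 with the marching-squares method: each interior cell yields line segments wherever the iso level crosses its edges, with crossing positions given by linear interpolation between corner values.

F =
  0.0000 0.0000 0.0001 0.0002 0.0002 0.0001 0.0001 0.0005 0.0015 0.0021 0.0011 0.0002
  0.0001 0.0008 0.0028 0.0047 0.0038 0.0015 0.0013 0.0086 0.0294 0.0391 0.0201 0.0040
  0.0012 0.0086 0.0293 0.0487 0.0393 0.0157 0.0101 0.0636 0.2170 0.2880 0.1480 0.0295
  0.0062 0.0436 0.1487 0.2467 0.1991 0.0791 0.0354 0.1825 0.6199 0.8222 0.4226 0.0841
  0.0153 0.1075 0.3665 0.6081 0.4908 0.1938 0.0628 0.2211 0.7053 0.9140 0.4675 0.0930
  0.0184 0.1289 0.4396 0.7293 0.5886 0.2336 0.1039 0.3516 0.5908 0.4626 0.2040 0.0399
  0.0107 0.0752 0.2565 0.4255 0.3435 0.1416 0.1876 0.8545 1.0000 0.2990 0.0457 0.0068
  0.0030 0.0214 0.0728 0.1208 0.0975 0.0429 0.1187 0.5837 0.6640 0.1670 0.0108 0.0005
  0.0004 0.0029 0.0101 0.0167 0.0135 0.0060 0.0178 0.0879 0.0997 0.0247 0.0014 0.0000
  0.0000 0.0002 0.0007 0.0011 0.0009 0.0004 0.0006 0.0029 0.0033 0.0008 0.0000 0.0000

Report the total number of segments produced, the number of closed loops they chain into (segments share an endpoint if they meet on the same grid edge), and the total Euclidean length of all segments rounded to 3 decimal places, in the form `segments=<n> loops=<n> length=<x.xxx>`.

segments=30 loops=2 length=24.818

cell (2,7): code 0100 → (2.258,8.000)–(3.000,7.317)
cell (2,8): code 1100 → (2.062,9.000)–(2.258,8.000)
cell (2,9): code 1100 → (2.630,10.000)–(2.062,9.000)
cell (2,10): code 1000 → (3.000,10.300)–(2.630,10.000)
cell (3,1): code 0100 → (3.791,2.000)–(4.000,1.824)
cell (3,2): code 1100 → (3.206,3.000)–(3.791,2.000)
cell (3,3): code 1100 → (3.418,4.000)–(3.206,3.000)
cell (3,4): code 1000 → (4.000,4.572)–(3.418,4.000)
cell (3,7): code 0110 → (3.000,7.317)–(4.000,7.206)
cell (3,10): code 1001 → (4.000,10.391)–(3.000,10.300)
cell (4,1): code 0110 → (4.000,1.824)–(5.000,1.618)
cell (4,4): code 1001 → (5.000,4.754)–(4.000,4.572)
cell (4,6): code 0100 → (4.766,7.000)–(5.000,6.876)
cell (4,7): code 1110 → (4.000,7.206)–(4.766,7.000)
cell (4,9): code 1011 → (5.000,9.548)–(4.556,10.000)
cell (4,10): code 0001 → (4.556,10.000)–(4.000,10.391)
cell (5,1): code 0010 → (5.000,1.618)–(5.648,2.000)
cell (5,2): code 0111 → (5.648,2.000)–(6.000,2.382)
cell (5,4): code 1001 → (6.000,4.111)–(5.000,4.754)
cell (5,6): code 0110 → (5.000,6.876)–(6.000,6.200)
cell (5,8): code 1011 → (6.000,8.969)–(5.866,9.000)
cell (5,9): code 0001 → (5.866,9.000)–(5.000,9.548)
cell (6,2): code 0010 → (6.000,2.382)–(6.343,3.000)
cell (6,3): code 0011 → (6.343,3.000)–(6.091,4.000)
cell (6,4): code 0001 → (6.091,4.000)–(6.000,4.111)
cell (6,6): code 0110 → (6.000,6.200)–(7.000,6.435)
cell (6,8): code 1001 → (7.000,8.690)–(6.000,8.969)
cell (7,6): code 0010 → (7.000,6.435)–(7.530,7.000)
cell (7,7): code 0011 → (7.530,7.000)–(7.608,8.000)
cell (7,8): code 0001 → (7.608,8.000)–(7.000,8.690)
total: 30 segments, chained into 2 closed loop(s), length Σ = 24.817773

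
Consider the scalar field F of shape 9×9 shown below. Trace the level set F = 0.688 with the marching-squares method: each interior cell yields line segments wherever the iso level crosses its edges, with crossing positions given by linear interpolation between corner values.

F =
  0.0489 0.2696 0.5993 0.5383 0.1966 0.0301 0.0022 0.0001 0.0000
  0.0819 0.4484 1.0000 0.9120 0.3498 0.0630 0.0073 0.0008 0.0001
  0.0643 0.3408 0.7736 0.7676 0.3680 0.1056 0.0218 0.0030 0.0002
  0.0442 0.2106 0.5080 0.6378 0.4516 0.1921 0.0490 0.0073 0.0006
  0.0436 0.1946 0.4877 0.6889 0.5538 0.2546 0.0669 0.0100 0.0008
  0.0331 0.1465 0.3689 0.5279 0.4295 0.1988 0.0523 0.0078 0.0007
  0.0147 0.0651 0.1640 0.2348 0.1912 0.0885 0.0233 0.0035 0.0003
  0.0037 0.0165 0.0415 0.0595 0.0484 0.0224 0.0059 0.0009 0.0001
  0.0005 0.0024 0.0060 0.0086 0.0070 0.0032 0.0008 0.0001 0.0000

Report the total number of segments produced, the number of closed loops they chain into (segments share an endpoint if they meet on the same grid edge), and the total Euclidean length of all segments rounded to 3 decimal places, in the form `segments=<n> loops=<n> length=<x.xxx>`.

segments=12 loops=2 length=6.901

cell (0,1): code 0100 → (0.221,2.000)–(1.000,1.434)
cell (0,2): code 1100 → (0.401,3.000)–(0.221,2.000)
cell (0,3): code 1000 → (1.000,3.398)–(0.401,3.000)
cell (1,1): code 0110 → (1.000,1.434)–(2.000,1.802)
cell (1,3): code 1001 → (2.000,3.199)–(1.000,3.398)
cell (2,1): code 0010 → (2.000,1.802)–(2.322,2.000)
cell (2,2): code 0011 → (2.322,2.000)–(2.613,3.000)
cell (2,3): code 0001 → (2.613,3.000)–(2.000,3.199)
cell (3,2): code 0100 → (3.982,3.000)–(4.000,2.996)
cell (3,3): code 1000 → (4.000,3.007)–(3.982,3.000)
cell (4,2): code 0010 → (4.000,2.996)–(4.006,3.000)
cell (4,3): code 0001 → (4.006,3.000)–(4.000,3.007)
total: 12 segments, chained into 2 closed loop(s), length Σ = 6.900506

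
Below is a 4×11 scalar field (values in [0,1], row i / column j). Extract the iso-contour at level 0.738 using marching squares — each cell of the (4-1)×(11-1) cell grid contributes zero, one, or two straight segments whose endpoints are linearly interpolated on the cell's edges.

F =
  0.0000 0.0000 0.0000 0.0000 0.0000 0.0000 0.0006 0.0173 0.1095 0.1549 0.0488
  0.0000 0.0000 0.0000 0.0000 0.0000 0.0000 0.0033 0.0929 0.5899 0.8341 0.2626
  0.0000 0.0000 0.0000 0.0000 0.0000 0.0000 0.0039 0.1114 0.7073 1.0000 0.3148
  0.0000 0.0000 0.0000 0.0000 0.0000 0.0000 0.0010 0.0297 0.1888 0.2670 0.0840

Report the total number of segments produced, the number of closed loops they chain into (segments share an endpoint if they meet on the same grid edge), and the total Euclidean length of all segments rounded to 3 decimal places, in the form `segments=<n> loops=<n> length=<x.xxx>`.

cell (0,8): code 0100 → (0.859,9.000)–(1.000,8.606)
cell (0,9): code 1000 → (1.000,9.168)–(0.859,9.000)
cell (1,8): code 0110 → (1.000,8.606)–(2.000,8.105)
cell (1,9): code 1001 → (2.000,9.382)–(1.000,9.168)
cell (2,8): code 0010 → (2.000,8.105)–(2.357,9.000)
cell (2,9): code 0001 → (2.357,9.000)–(2.000,9.382)
total: 6 segments, chained into 1 closed loop(s), length Σ = 4.266644

segments=6 loops=1 length=4.267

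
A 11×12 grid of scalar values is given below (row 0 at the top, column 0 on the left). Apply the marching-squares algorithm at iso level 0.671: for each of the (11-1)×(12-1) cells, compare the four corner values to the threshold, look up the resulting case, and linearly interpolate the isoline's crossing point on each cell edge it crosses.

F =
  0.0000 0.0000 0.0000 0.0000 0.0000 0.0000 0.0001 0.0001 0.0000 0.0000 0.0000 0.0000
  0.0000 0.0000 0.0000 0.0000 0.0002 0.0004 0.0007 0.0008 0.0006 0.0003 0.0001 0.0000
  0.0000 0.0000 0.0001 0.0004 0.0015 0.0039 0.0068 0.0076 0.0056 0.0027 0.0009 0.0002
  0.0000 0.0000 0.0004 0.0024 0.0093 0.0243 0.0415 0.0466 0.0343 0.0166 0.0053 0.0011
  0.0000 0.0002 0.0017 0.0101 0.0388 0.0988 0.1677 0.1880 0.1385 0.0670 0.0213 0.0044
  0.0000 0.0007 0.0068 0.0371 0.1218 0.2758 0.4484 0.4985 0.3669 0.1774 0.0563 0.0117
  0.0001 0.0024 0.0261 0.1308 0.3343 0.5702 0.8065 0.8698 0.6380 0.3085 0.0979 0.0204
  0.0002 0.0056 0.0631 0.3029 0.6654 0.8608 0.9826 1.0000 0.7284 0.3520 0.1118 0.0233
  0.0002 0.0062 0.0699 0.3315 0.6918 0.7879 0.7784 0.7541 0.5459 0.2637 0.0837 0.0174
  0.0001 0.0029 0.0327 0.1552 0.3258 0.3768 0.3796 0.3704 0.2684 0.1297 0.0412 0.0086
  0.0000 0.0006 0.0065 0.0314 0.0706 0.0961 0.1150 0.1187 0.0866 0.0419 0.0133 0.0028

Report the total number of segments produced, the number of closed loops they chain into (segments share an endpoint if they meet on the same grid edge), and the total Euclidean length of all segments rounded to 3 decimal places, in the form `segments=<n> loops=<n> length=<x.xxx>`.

cell (5,5): code 0100 → (5.622,6.000)–(6.000,5.427)
cell (5,6): code 1100 → (5.465,7.000)–(5.622,6.000)
cell (5,7): code 1000 → (6.000,7.858)–(5.465,7.000)
cell (6,4): code 0100 → (6.347,5.000)–(7.000,4.029)
cell (6,5): code 1110 → (6.000,5.427)–(6.347,5.000)
cell (6,7): code 1101 → (6.365,8.000)–(6.000,7.858)
cell (6,8): code 1000 → (7.000,8.152)–(6.365,8.000)
cell (7,3): code 0100 → (7.212,4.000)–(8.000,3.942)
cell (7,4): code 1110 → (7.000,4.029)–(7.212,4.000)
cell (7,7): code 1011 → (8.000,7.399)–(7.315,8.000)
cell (7,8): code 0001 → (7.315,8.000)–(7.000,8.152)
cell (8,3): code 0010 → (8.000,3.942)–(8.057,4.000)
cell (8,4): code 0011 → (8.057,4.000)–(8.284,5.000)
cell (8,5): code 0011 → (8.284,5.000)–(8.269,6.000)
cell (8,6): code 0011 → (8.269,6.000)–(8.217,7.000)
cell (8,7): code 0001 → (8.217,7.000)–(8.000,7.399)
total: 16 segments, chained into 1 closed loop(s), length Σ = 11.302764

segments=16 loops=1 length=11.303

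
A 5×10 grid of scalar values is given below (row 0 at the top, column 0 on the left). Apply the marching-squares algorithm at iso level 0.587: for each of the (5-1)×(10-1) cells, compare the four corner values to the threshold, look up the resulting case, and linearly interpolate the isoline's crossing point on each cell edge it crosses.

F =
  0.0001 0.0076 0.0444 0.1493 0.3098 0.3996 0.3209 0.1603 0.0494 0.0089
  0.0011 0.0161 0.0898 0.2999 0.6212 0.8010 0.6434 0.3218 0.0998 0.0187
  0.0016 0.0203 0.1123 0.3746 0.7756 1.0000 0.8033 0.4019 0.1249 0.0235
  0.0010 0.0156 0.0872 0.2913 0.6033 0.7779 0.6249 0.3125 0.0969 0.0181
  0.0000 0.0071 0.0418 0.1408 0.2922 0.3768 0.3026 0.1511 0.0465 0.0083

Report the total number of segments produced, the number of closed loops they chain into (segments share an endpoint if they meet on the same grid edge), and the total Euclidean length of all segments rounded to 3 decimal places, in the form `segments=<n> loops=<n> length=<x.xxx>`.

segments=12 loops=1 length=9.236

cell (0,3): code 0100 → (0.890,4.000)–(1.000,3.894)
cell (0,4): code 1100 → (0.467,5.000)–(0.890,4.000)
cell (0,5): code 1100 → (0.825,6.000)–(0.467,5.000)
cell (0,6): code 1000 → (1.000,6.175)–(0.825,6.000)
cell (1,3): code 0110 → (1.000,3.894)–(2.000,3.530)
cell (1,6): code 1001 → (2.000,6.539)–(1.000,6.175)
cell (2,3): code 0110 → (2.000,3.530)–(3.000,3.948)
cell (2,6): code 1001 → (3.000,6.121)–(2.000,6.539)
cell (3,3): code 0010 → (3.000,3.948)–(3.052,4.000)
cell (3,4): code 0011 → (3.052,4.000)–(3.476,5.000)
cell (3,5): code 0011 → (3.476,5.000)–(3.118,6.000)
cell (3,6): code 0001 → (3.118,6.000)–(3.000,6.121)
total: 12 segments, chained into 1 closed loop(s), length Σ = 9.235677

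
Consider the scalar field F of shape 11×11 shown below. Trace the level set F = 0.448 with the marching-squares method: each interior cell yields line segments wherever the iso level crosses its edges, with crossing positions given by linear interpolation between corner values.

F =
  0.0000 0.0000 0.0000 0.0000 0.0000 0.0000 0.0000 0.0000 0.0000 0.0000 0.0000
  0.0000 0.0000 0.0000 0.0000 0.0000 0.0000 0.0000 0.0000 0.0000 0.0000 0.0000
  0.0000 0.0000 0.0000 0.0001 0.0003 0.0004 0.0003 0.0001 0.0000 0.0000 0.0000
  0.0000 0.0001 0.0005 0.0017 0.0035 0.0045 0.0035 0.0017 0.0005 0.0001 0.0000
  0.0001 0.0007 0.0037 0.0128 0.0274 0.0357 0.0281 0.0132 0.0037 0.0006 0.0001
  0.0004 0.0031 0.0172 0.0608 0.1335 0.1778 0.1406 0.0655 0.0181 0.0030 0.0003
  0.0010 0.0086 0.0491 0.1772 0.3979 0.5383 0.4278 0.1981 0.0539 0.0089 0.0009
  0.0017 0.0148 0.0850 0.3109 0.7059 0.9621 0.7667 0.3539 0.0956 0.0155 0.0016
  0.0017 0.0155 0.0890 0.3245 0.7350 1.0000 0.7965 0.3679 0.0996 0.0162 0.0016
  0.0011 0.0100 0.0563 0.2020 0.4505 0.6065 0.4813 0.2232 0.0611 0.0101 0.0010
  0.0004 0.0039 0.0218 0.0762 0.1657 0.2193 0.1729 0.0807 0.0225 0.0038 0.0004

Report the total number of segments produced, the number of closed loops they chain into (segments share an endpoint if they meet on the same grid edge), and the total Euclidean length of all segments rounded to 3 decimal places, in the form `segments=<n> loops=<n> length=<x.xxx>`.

segments=14 loops=1 length=11.139

cell (5,4): code 0100 → (5.750,5.000)–(6.000,4.357)
cell (5,5): code 1000 → (6.000,5.817)–(5.750,5.000)
cell (6,3): code 0100 → (6.163,4.000)–(7.000,3.347)
cell (6,4): code 1110 → (6.000,4.357)–(6.163,4.000)
cell (6,5): code 1101 → (6.060,6.000)–(6.000,5.817)
cell (6,6): code 1000 → (7.000,6.772)–(6.060,6.000)
cell (7,3): code 0110 → (7.000,3.347)–(8.000,3.301)
cell (7,6): code 1001 → (8.000,6.813)–(7.000,6.772)
cell (8,3): code 0110 → (8.000,3.301)–(9.000,3.990)
cell (8,6): code 1001 → (9.000,6.129)–(8.000,6.813)
cell (9,3): code 0010 → (9.000,3.990)–(9.009,4.000)
cell (9,4): code 0011 → (9.009,4.000)–(9.409,5.000)
cell (9,5): code 0011 → (9.409,5.000)–(9.108,6.000)
cell (9,6): code 0001 → (9.108,6.000)–(9.000,6.129)
total: 14 segments, chained into 1 closed loop(s), length Σ = 11.139109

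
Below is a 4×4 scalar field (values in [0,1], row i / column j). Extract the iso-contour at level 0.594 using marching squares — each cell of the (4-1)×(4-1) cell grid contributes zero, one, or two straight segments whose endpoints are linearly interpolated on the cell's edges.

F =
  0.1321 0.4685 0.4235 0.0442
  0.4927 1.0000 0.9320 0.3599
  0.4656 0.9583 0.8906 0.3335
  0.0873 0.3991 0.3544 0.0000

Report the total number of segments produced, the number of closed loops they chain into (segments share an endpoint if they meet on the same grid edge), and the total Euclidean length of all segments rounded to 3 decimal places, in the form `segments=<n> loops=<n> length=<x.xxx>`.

cell (0,0): code 0100 → (0.236,1.000)–(1.000,0.200)
cell (0,1): code 1100 → (0.335,2.000)–(0.236,1.000)
cell (0,2): code 1000 → (1.000,2.591)–(0.335,2.000)
cell (1,0): code 0110 → (1.000,0.200)–(2.000,0.261)
cell (1,2): code 1001 → (2.000,2.532)–(1.000,2.591)
cell (2,0): code 0010 → (2.000,0.261)–(2.651,1.000)
cell (2,1): code 0011 → (2.651,1.000)–(2.553,2.000)
cell (2,2): code 0001 → (2.553,2.000)–(2.000,2.532)
total: 8 segments, chained into 1 closed loop(s), length Σ = 7.762141

segments=8 loops=1 length=7.762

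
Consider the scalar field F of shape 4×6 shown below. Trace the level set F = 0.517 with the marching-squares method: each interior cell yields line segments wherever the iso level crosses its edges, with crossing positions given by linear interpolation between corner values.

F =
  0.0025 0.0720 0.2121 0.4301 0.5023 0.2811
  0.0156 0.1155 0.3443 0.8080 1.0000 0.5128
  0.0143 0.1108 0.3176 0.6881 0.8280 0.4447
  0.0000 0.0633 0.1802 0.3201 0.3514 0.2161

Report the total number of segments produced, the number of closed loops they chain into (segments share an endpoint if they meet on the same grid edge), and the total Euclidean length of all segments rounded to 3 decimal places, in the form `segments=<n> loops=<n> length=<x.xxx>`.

segments=8 loops=1 length=8.144

cell (0,2): code 0100 → (0.230,3.000)–(1.000,2.372)
cell (0,3): code 1100 → (0.030,4.000)–(0.230,3.000)
cell (0,4): code 1000 → (1.000,4.991)–(0.030,4.000)
cell (1,2): code 0110 → (1.000,2.372)–(2.000,2.538)
cell (1,4): code 1001 → (2.000,4.811)–(1.000,4.991)
cell (2,2): code 0010 → (2.000,2.538)–(2.465,3.000)
cell (2,3): code 0011 → (2.465,3.000)–(2.653,4.000)
cell (2,4): code 0001 → (2.653,4.000)–(2.000,4.811)
total: 8 segments, chained into 1 closed loop(s), length Σ = 8.144272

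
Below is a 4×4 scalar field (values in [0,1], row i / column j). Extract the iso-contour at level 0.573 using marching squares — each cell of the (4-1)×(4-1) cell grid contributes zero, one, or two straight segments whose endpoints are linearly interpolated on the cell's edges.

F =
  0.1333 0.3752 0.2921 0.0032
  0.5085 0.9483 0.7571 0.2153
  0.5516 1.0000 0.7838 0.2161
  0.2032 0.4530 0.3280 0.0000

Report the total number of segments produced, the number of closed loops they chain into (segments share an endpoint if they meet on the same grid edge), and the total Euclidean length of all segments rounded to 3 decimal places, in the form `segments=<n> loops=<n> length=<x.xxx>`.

segments=8 loops=1 length=7.510

cell (0,0): code 0100 → (0.345,1.000)–(1.000,0.147)
cell (0,1): code 1100 → (0.604,2.000)–(0.345,1.000)
cell (0,2): code 1000 → (1.000,2.340)–(0.604,2.000)
cell (1,0): code 0110 → (1.000,0.147)–(2.000,0.048)
cell (1,2): code 1001 → (2.000,2.371)–(1.000,2.340)
cell (2,0): code 0010 → (2.000,0.048)–(2.781,1.000)
cell (2,1): code 0011 → (2.781,1.000)–(2.462,2.000)
cell (2,2): code 0001 → (2.462,2.000)–(2.000,2.371)
total: 8 segments, chained into 1 closed loop(s), length Σ = 7.509581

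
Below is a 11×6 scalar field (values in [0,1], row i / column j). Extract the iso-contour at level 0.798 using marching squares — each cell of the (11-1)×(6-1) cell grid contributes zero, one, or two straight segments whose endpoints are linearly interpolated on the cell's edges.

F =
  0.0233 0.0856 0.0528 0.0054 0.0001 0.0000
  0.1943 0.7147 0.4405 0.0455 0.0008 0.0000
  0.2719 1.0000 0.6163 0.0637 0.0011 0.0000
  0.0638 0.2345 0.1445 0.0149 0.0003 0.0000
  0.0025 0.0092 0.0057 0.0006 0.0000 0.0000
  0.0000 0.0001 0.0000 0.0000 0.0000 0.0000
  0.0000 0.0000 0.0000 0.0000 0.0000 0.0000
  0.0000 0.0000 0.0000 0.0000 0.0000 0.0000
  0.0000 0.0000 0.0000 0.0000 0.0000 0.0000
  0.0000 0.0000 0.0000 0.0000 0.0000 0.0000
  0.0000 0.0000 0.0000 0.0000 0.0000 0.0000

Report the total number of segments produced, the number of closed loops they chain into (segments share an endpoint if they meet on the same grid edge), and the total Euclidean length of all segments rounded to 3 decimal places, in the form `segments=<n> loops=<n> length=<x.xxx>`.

segments=4 loops=1 length=2.615

cell (1,0): code 0100 → (1.292,1.000)–(2.000,0.723)
cell (1,1): code 1000 → (2.000,1.526)–(1.292,1.000)
cell (2,0): code 0010 → (2.000,0.723)–(2.264,1.000)
cell (2,1): code 0001 → (2.264,1.000)–(2.000,1.526)
total: 4 segments, chained into 1 closed loop(s), length Σ = 2.614514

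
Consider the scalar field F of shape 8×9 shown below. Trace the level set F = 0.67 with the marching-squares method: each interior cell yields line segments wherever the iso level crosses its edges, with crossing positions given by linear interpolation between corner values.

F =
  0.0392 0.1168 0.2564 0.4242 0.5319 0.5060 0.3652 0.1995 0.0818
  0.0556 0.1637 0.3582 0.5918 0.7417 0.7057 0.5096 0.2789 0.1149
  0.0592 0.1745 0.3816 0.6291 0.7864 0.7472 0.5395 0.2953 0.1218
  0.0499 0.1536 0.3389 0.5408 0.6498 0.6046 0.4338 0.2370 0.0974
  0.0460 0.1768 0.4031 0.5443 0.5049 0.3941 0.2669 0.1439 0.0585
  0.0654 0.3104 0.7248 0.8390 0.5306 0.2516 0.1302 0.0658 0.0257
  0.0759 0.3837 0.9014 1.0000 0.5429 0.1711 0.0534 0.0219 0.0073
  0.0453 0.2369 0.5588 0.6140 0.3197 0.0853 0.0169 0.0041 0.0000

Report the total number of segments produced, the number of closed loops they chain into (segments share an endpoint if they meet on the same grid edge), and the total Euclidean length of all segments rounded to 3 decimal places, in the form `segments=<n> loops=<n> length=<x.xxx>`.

segments=16 loops=2 length=13.835

cell (0,3): code 0100 → (0.658,4.000)–(1.000,3.522)
cell (0,4): code 1100 → (0.821,5.000)–(0.658,4.000)
cell (0,5): code 1000 → (1.000,5.182)–(0.821,5.000)
cell (1,3): code 0110 → (1.000,3.522)–(2.000,3.260)
cell (1,5): code 1001 → (2.000,5.372)–(1.000,5.182)
cell (2,3): code 0010 → (2.000,3.260)–(2.852,4.000)
cell (2,4): code 0011 → (2.852,4.000)–(2.541,5.000)
cell (2,5): code 0001 → (2.541,5.000)–(2.000,5.372)
cell (4,1): code 0100 → (4.830,2.000)–(5.000,1.868)
cell (4,2): code 1100 → (4.427,3.000)–(4.830,2.000)
cell (4,3): code 1000 → (5.000,3.548)–(4.427,3.000)
cell (5,1): code 0110 → (5.000,1.868)–(6.000,1.553)
cell (5,3): code 1001 → (6.000,3.722)–(5.000,3.548)
cell (6,1): code 0010 → (6.000,1.553)–(6.675,2.000)
cell (6,2): code 0011 → (6.675,2.000)–(6.855,3.000)
cell (6,3): code 0001 → (6.855,3.000)–(6.000,3.722)
total: 16 segments, chained into 2 closed loop(s), length Σ = 13.835433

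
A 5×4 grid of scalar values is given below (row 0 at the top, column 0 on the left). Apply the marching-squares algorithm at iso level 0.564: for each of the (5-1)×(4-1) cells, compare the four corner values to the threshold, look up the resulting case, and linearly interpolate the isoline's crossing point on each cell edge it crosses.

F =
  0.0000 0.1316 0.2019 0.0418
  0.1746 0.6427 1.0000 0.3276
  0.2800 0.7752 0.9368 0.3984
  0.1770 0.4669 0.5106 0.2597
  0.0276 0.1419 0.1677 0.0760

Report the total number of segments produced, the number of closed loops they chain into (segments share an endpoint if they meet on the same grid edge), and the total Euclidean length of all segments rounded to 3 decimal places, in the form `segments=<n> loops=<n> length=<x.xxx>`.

cell (0,0): code 0100 → (0.846,1.000)–(1.000,0.832)
cell (0,1): code 1100 → (0.454,2.000)–(0.846,1.000)
cell (0,2): code 1000 → (1.000,2.648)–(0.454,2.000)
cell (1,0): code 0110 → (1.000,0.832)–(2.000,0.574)
cell (1,2): code 1001 → (2.000,2.692)–(1.000,2.648)
cell (2,0): code 0010 → (2.000,0.574)–(2.685,1.000)
cell (2,1): code 0011 → (2.685,1.000)–(2.875,2.000)
cell (2,2): code 0001 → (2.875,2.000)–(2.000,2.692)
total: 8 segments, chained into 1 closed loop(s), length Σ = 7.124255

segments=8 loops=1 length=7.124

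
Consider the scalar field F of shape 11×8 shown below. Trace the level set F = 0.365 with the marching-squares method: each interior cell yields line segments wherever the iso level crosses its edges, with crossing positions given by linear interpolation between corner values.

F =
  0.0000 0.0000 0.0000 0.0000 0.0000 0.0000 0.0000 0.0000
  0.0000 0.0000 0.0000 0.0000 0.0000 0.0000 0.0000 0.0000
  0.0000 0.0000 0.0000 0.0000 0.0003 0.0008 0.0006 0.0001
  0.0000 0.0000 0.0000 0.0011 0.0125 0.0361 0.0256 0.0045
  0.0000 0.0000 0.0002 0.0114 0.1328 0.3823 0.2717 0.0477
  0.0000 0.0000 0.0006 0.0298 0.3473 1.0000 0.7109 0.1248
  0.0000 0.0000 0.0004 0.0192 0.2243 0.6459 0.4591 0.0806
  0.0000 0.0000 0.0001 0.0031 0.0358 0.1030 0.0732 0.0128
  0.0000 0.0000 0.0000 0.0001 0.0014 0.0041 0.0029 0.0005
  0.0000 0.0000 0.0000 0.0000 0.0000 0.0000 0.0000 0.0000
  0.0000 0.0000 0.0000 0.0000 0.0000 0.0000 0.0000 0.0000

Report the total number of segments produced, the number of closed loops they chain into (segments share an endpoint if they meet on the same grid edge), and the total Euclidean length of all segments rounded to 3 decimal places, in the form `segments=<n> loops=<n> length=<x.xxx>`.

segments=10 loops=1 length=7.783

cell (3,4): code 0100 → (3.950,5.000)–(4.000,4.931)
cell (3,5): code 1000 → (4.000,5.156)–(3.950,5.000)
cell (4,4): code 0110 → (4.000,4.931)–(5.000,4.027)
cell (4,5): code 1101 → (4.212,6.000)–(4.000,5.156)
cell (4,6): code 1000 → (5.000,6.590)–(4.212,6.000)
cell (5,4): code 0110 → (5.000,4.027)–(6.000,4.334)
cell (5,6): code 1001 → (6.000,6.249)–(5.000,6.590)
cell (6,4): code 0010 → (6.000,4.334)–(6.517,5.000)
cell (6,5): code 0011 → (6.517,5.000)–(6.244,6.000)
cell (6,6): code 0001 → (6.244,6.000)–(6.000,6.249)
total: 10 segments, chained into 1 closed loop(s), length Σ = 7.782719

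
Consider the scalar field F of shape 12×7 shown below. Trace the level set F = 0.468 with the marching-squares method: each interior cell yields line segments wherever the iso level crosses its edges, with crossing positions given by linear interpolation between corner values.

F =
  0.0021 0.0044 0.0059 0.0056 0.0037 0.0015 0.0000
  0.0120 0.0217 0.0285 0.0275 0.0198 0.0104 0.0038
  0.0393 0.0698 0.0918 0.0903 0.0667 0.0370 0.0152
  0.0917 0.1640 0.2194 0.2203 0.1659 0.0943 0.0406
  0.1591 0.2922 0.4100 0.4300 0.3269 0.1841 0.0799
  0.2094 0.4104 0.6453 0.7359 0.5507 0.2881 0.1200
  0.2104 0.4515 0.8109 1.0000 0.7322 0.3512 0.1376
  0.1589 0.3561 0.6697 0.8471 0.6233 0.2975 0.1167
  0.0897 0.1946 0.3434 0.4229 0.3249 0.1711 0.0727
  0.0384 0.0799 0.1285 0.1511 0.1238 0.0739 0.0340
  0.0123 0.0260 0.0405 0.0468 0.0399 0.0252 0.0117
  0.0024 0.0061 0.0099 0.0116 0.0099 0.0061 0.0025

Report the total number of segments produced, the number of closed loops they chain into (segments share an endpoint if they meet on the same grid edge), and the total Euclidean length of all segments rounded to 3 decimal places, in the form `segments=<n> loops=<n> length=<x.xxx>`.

segments=12 loops=1 length=11.542

cell (4,1): code 0100 → (4.246,2.000)–(5.000,1.245)
cell (4,2): code 1100 → (4.124,3.000)–(4.246,2.000)
cell (4,3): code 1100 → (4.630,4.000)–(4.124,3.000)
cell (4,4): code 1000 → (5.000,4.315)–(4.630,4.000)
cell (5,1): code 0110 → (5.000,1.245)–(6.000,1.046)
cell (5,4): code 1001 → (6.000,4.693)–(5.000,4.315)
cell (6,1): code 0110 → (6.000,1.046)–(7.000,1.357)
cell (6,4): code 1001 → (7.000,4.477)–(6.000,4.693)
cell (7,1): code 0010 → (7.000,1.357)–(7.618,2.000)
cell (7,2): code 0011 → (7.618,2.000)–(7.894,3.000)
cell (7,3): code 0011 → (7.894,3.000)–(7.520,4.000)
cell (7,4): code 0001 → (7.520,4.000)–(7.000,4.477)
total: 12 segments, chained into 1 closed loop(s), length Σ = 11.542143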